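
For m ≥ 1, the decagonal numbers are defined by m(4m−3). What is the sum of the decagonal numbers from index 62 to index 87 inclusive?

Σ i(4i−3) = 4Σi² − 3Σi over i = 62..87.
Σi = 3828 − 1891 = 1937 and Σi² = 223300 − 77531 = 145769.
4·145769 − 3·1937 = 577265.

577265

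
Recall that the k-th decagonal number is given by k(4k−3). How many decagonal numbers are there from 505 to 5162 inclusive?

25

The n-th decagonal number is n(4n−3).
Smallest index with value ≥ 505: n = 12 (giving 540).
Largest index with value ≤ 5162: n = 36 (giving 5076).
Indices 12 through 36: 25 terms.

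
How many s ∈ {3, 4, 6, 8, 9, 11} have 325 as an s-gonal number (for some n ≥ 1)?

3

s = 3: P(3, 25) = 325. ✓
s = 4: P(4, 18) = 324 and P(4, 19) = 361; 325 is not s-gonal.
s = 6: P(6, 13) = 325. ✓
s = 8: P(8, 10) = 280 and P(8, 11) = 341; 325 is not s-gonal.
s = 9: P(9, 10) = 325. ✓
s = 11: P(11, 8) = 260 and P(11, 9) = 333; 325 is not s-gonal.
Hits: s ∈ {3, 6, 9} → 3.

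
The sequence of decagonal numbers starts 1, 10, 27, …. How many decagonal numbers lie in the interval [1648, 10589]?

31

The n-th decagonal number is n(4n−3).
Smallest index with value ≥ 1648: n = 21 (giving 1701).
Largest index with value ≤ 10589: n = 51 (giving 10251).
Indices 21 through 51: 31 terms.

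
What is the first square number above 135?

144

Solve n² > 135 for integer n.
The largest n with value ≤ 135 is 11 (since 121 ≤ 135 < 144), so the first above is n = 12, value 144.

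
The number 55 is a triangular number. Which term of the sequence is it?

Set n(n+1)/2 = 55, giving n² + n − 110 = 0.
So n = (-1 + 21) / 2 = 20/2 = 10.
Check: 10·11/2 = 55. ✓

10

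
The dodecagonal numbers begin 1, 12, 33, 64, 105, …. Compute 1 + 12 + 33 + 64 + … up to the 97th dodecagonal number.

Σ i(5i−4) = 5Σi² − 4Σi over i = 1..97.
Σi = 4753 and Σi² = 308945.
5·308945 − 4·4753 = 1525713.

1525713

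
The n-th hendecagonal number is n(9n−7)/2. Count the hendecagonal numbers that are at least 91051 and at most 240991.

89

The n-th hendecagonal number is n(9n−7)/2.
Smallest index with value ≥ 91051: n = 143 (giving 91520).
Largest index with value ≤ 240991: n = 231 (giving 239316).
Indices 143 through 231: 89 terms.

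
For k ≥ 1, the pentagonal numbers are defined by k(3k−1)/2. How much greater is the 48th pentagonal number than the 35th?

48·(3·48 − 1)/2 = 3432 and 35·(3·35 − 1)/2 = 1820.
Difference: 3432 − 1820 = 1612.

1612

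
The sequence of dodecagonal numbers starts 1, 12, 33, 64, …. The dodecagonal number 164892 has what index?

Set n(5n−4) = 164892, giving 5n² − 4n − 164892 = 0.
So n = (4 + 1816) / 10 = 1820/10 = 182.

182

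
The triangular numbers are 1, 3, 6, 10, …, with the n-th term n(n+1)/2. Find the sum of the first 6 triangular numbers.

Σ i(i+1)/2 = (Σi² + Σi) / 2 over i = 1..6.
Σi = 21 and Σi² = 91.
(1·91 + 1·21) / 2 = 112/2 = 56.

56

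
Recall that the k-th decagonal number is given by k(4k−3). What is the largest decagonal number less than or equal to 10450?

10251

Solve n(4n−3) ≤ 10450 for integer n.
n = 51 gives 10251 ≤ 10450, while n = 52 gives 10660 > 10450; so the answer is 10251.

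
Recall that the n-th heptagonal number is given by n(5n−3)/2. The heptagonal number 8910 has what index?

Set n(5n−3)/2 = 8910, giving 5n² − 3n − 17820 = 0.
So n = (3 + 597) / 10 = 600/10 = 60.
Check: 60·(5·60 − 3)/2 = 8910. ✓

60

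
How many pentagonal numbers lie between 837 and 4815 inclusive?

The n-th pentagonal number is n(3n−1)/2.
Smallest index with value ≥ 837: n = 24 (giving 852).
Largest index with value ≤ 4815: n = 56 (giving 4676).
Indices 24 through 56: 33 terms.

33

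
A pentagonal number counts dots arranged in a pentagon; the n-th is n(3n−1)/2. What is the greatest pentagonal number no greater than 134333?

133952

Solve n(3n−1)/2 ≤ 134333 for integer n.
n = 299 gives 133952 ≤ 134333, while n = 300 gives 134850 > 134333; so the answer is 133952.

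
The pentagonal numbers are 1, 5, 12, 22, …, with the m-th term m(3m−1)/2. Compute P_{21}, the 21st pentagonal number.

The 21st pentagonal number is n(3n−1)/2 with n = 21.
21·(3·21 − 1)/2 = 21·62/2 = 21·31 = 651.

651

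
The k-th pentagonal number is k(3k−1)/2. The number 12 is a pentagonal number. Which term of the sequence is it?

3

Set n(3n−1)/2 = 12, giving 3n² − n − 24 = 0.
The discriminant is 1 + 24·12 = 289, and √289 = 17.
So n = (1 + 17) / 6 = 18/6 = 3.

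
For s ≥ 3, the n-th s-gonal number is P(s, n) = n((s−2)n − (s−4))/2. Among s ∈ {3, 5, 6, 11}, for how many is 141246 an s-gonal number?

2

s = 3: P(3, 531) = 141246. ✓
s = 5: P(5, 307) = 141220 and P(5, 308) = 142142; 141246 is not s-gonal.
s = 6: P(6, 266) = 141246. ✓
s = 11: P(11, 177) = 140361 and P(11, 178) = 141955; 141246 is not s-gonal.
Hits: s ∈ {3, 6} → 2.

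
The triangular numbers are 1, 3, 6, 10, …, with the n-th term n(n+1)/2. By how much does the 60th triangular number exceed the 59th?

60

Consecutive triangular numbers differ by n: T_{60} − T_{59} = 60.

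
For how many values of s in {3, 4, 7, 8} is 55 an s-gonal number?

2

s = 3: P(3, 10) = 55. ✓
s = 4: P(4, 7) = 49 and P(4, 8) = 64; 55 is not s-gonal.
s = 7: P(7, 5) = 55. ✓
s = 8: P(8, 4) = 40 and P(8, 5) = 65; 55 is not s-gonal.
Hits: s ∈ {3, 7} → 2.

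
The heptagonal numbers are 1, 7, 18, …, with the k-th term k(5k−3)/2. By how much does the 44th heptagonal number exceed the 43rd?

Consecutive heptagonal numbers differ by 5n − 4: here 5·44 − 4 = 216.

216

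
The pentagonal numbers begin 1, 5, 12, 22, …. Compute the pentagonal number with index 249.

92877

The 249th pentagonal number is n(3n−1)/2 with n = 249.
249·(3·249 − 1)/2 = 249·746/2 = 249·373 = 92877.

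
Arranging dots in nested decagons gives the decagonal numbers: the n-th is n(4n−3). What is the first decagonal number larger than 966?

976

Solve n(4n−3) > 966 for integer n.
The largest n with value ≤ 966 is 15 (since 855 ≤ 966 < 976), so the first above is n = 16, value 976.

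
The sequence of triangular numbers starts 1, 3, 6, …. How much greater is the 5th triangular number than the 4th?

Consecutive triangular numbers differ by n: T_{5} − T_{4} = 5.

5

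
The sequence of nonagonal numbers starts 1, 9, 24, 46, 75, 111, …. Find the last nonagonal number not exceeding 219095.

218125

Solve n(7n−5)/2 ≤ 219095 for integer n.
n = 250 gives 218125 ≤ 219095, while n = 251 gives 219876 > 219095; so the answer is 218125.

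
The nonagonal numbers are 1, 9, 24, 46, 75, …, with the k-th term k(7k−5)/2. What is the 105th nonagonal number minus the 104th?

Consecutive nonagonal numbers differ by 7n − 6: here 7·105 − 6 = 729.

729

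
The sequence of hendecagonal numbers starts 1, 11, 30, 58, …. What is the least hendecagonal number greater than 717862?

Solve n(9n−7)/2 > 717862 for integer n.
The largest n with value ≤ 717862 is 399 (since 715008 ≤ 717862 < 718600), so the first above is n = 400, value 718600.

718600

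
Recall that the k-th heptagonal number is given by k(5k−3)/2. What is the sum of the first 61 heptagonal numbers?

190991

Σ i(5i−3)/2 = (5Σi² − 3Σi) / 2 over i = 1..61.
Σi = 1891 and Σi² = 77531.
(5·77531 − 3·1891) / 2 = 381982/2 = 190991.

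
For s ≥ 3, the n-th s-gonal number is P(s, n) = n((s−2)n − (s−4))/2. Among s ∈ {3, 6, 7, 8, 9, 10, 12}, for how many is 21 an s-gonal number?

2

s = 3: P(3, 6) = 21. ✓
s = 6: P(6, 3) = 15 and P(6, 4) = 28; 21 is not s-gonal.
s = 7: P(7, 3) = 18 and P(7, 4) = 34; 21 is not s-gonal.
s = 8: P(8, 3) = 21. ✓
s = 9: P(9, 2) = 9 and P(9, 3) = 24; 21 is not s-gonal.
s = 10: P(10, 2) = 10 and P(10, 3) = 27; 21 is not s-gonal.
s = 12: P(12, 2) = 12 and P(12, 3) = 33; 21 is not s-gonal.
Hits: s ∈ {3, 8} → 2.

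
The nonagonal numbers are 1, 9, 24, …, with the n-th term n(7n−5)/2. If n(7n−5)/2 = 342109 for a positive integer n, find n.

Set n(7n−5)/2 = 342109, giving 7n² − 5n − 684218 = 0.
So n = (5 + 4377) / 14 = 4382/14 = 313.

313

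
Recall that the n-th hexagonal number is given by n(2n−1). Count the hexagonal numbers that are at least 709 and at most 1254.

The n-th hexagonal number is n(2n−1).
Smallest index with value ≥ 709: n = 20 (giving 780).
Largest index with value ≤ 1254: n = 25 (giving 1225).
Indices 20 through 25: 6 terms.

6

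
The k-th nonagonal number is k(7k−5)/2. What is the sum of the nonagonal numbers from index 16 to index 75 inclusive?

490910

Σ i(7i−5)/2 = (7Σi² − 5Σi) / 2 over i = 16..75.
Σi = 2850 − 120 = 2730 and Σi² = 143450 − 1240 = 142210.
(7·142210 − 5·2730) / 2 = 981820/2 = 490910.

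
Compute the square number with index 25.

625

The 25th square number is n² with n = 25.
25² = 625.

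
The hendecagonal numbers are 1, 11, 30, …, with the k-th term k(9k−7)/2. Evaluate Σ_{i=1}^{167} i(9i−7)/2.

6999972

Σ i(9i−7)/2 = (9Σi² − 7Σi) / 2 over i = 1..167.
Σi = 14028 and Σi² = 1566460.
(9·1566460 − 7·14028) / 2 = 13999944/2 = 6999972.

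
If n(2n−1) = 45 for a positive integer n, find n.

Set n(2n−1) = 45, giving 2n² − n − 45 = 0.
So n = (1 + 19) / 4 = 20/4 = 5.

5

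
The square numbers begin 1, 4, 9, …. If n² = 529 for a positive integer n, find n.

23

We need n² = 529, so n = √529 = 23.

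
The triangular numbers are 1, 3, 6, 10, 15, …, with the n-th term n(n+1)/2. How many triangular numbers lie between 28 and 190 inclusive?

The n-th triangular number is n(n+1)/2.
Smallest index with value ≥ 28: n = 7 (giving 28).
Largest index with value ≤ 190: n = 19 (giving 190).
Indices 7 through 19: 13 terms.

13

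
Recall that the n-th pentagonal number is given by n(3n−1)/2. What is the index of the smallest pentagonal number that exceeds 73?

Solve n(3n−1)/2 > 73 for integer n.
The largest n with value ≤ 73 is 7 (since 70 ≤ 73 < 92), so the first above is n = 8, value 92.

8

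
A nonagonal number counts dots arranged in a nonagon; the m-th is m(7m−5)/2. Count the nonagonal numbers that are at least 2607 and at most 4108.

7

The n-th nonagonal number is n(7n−5)/2.
Smallest index with value ≥ 2607: n = 28 (giving 2674).
Largest index with value ≤ 4108: n = 34 (giving 3961).
Indices 28 through 34: 7 terms.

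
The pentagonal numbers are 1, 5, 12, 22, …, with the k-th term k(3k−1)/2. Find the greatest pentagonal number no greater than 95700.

Solve n(3n−1)/2 ≤ 95700 for integer n.
n = 252 gives 95130 ≤ 95700, while n = 253 gives 95887 > 95700; so the answer is 95130.

95130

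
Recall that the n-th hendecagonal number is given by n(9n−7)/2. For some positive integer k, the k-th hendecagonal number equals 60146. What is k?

Set n(9n−7)/2 = 60146, giving 9n² − 7n − 120292 = 0.
So n = (7 + 2081) / 18 = 2088/18 = 116.

116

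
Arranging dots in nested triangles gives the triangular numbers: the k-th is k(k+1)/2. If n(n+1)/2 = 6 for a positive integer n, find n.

Set n(n+1)/2 = 6, giving n² + n − 12 = 0.
So n = (-1 + 7) / 2 = 6/2 = 3.

3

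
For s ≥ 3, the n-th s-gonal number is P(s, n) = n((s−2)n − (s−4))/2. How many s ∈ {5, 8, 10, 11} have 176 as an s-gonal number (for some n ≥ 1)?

2

s = 5: P(5, 11) = 176. ✓
s = 8: P(8, 8) = 176. ✓
s = 10: P(10, 7) = 175 and P(10, 8) = 232; 176 is not s-gonal.
s = 11: P(11, 6) = 141 and P(11, 7) = 196; 176 is not s-gonal.
Hits: s ∈ {5, 8} → 2.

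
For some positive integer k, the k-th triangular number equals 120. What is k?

15

Set n(n+1)/2 = 120, giving n² + n − 240 = 0.
The discriminant is 1 + 8·120 = 961, and √961 = 31.
So n = (-1 + 31) / 2 = 30/2 = 15.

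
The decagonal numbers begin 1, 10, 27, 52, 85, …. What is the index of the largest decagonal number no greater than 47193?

108

Solve n(4n−3) ≤ 47193 for integer n.
n = 108 gives 46332 ≤ 47193, while n = 109 gives 47197 > 47193; so the answer is index 108.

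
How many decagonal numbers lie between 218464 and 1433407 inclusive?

The n-th decagonal number is n(4n−3).
Smallest index with value ≥ 218464: n = 235 (giving 220195).
Largest index with value ≤ 1433407: n = 599 (giving 1433407).
Indices 235 through 599: 365 terms.

365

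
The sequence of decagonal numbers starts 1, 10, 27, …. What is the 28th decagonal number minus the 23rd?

1005

28·(4·28 − 3) = 3052 and 23·(4·23 − 3) = 2047.
Difference: 3052 − 2047 = 1005.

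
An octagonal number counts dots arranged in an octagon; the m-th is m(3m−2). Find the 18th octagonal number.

The 18th octagonal number is n(3n−2) with n = 18.
18·(3·18 − 2) = 18·52 = 936.

936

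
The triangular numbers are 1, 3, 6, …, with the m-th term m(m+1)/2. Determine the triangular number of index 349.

61075

The 349th triangular number is n(n+1)/2 with n = 349.
349·350/2 = 122150/2 = 61075.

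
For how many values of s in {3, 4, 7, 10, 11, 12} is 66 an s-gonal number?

1

s = 3: P(3, 11) = 66. ✓
s = 4: P(4, 8) = 64 and P(4, 9) = 81; 66 is not s-gonal.
s = 7: P(7, 5) = 55 and P(7, 6) = 81; 66 is not s-gonal.
s = 10: P(10, 4) = 52 and P(10, 5) = 85; 66 is not s-gonal.
s = 11: P(11, 4) = 58 and P(11, 5) = 95; 66 is not s-gonal.
s = 12: P(12, 4) = 64 and P(12, 5) = 105; 66 is not s-gonal.
Hits: s ∈ {3} → 1.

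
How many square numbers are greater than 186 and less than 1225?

The n-th square number is n².
Smallest index with value > 186: n = 14 (giving 196).
Largest index with value < 1225: n = 34 (giving 1156).
Indices 14 through 34: 21 terms.

21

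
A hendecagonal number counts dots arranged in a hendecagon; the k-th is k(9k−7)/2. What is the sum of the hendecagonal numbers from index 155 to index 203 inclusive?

Σ i(9i−7)/2 = (9Σi² − 7Σi) / 2 over i = 155..203.
Σi = 20706 − 11935 = 8771 and Σi² = 2809114 − 1229305 = 1579809.
(9·1579809 − 7·8771) / 2 = 14156884/2 = 7078442.

7078442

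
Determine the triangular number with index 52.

52·53/2 = 2756/2 = 1378.

1378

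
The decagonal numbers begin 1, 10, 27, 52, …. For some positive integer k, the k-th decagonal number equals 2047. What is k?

23

Set n(4n−3) = 2047, giving 4n² − 3n − 2047 = 0.
So n = (3 + 181) / 8 = 184/8 = 23.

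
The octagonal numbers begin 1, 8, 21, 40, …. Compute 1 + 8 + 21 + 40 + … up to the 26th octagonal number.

17901

Σ i(3i−2) = 3Σi² − 2Σi over i = 1..26.
Σi = 351 and Σi² = 6201.
3·6201 − 2·351 = 17901.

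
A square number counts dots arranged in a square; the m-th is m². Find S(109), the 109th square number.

The 109th square number is n² with n = 109.
109² = 11881.

11881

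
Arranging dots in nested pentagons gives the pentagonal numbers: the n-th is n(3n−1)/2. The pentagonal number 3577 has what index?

Set n(3n−1)/2 = 3577, giving 3n² − n − 7154 = 0.
So n = (1 + 293) / 6 = 294/6 = 49.

49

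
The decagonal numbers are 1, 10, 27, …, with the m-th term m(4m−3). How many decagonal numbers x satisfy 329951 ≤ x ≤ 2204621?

The n-th decagonal number is n(4n−3).
Smallest index with value ≥ 329951: n = 288 (giving 330912).
Largest index with value ≤ 2204621: n = 742 (giving 2200030).
Indices 288 through 742: 455 terms.

455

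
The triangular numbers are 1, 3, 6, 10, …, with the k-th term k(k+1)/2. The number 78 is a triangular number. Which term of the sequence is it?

Set n(n+1)/2 = 78, giving n² + n − 156 = 0.
The discriminant is 1 + 8·78 = 625, and √625 = 25.
So n = (-1 + 25) / 2 = 24/2 = 12.

12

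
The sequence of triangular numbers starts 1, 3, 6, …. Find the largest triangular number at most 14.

Solve n(n+1)/2 ≤ 14 for integer n.
n = 4 gives 10 ≤ 14, while n = 5 gives 15 > 14; so the answer is 10.

10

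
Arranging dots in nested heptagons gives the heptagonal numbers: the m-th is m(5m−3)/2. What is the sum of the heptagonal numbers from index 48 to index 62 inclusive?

112900

Σ i(5i−3)/2 = (5Σi² − 3Σi) / 2 over i = 48..62.
Σi = 1953 − 1128 = 825 and Σi² = 81375 − 35720 = 45655.
(5·45655 − 3·825) / 2 = 225800/2 = 112900.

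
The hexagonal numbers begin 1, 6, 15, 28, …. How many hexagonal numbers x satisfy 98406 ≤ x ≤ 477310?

266

The n-th hexagonal number is n(2n−1).
Smallest index with value ≥ 98406: n = 223 (giving 99235).
Largest index with value ≤ 477310: n = 488 (giving 475800).
Indices 223 through 488: 266 terms.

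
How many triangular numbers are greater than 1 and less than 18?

4

The n-th triangular number is n(n+1)/2.
Smallest index with value > 1: n = 2 (giving 3).
Largest index with value < 18: n = 5 (giving 15).
Indices 2 through 5: 4 terms.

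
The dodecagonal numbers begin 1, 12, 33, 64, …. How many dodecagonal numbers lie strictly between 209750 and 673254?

The n-th dodecagonal number is n(5n−4).
Smallest index with value > 209750: n = 206 (giving 211356).
Largest index with value < 673254: n = 367 (giving 671977).
Indices 206 through 367: 162 terms.

162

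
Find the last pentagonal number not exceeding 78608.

78547

Solve n(3n−1)/2 ≤ 78608 for integer n.
n = 229 gives 78547 ≤ 78608, while n = 230 gives 79235 > 78608; so the answer is 78547.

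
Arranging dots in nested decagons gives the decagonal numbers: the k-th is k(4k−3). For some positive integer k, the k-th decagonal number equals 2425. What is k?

25

Set n(4n−3) = 2425, giving 4n² − 3n − 2425 = 0.
So n = (3 + 197) / 8 = 200/8 = 25.
Check: 25·(4·25 − 3) = 2425. ✓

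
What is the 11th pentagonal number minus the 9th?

59

11·(3·11 − 1)/2 = 176 and 9·(3·9 − 1)/2 = 117.
Difference: 176 − 117 = 59.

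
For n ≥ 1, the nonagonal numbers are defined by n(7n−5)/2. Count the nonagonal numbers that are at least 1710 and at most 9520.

The n-th nonagonal number is n(7n−5)/2.
Smallest index with value ≥ 1710: n = 23 (giving 1794).
Largest index with value ≤ 9520: n = 52 (giving 9334).
Indices 23 through 52: 30 terms.

30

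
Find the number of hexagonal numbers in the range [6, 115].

6

The n-th hexagonal number is n(2n−1).
Smallest index with value ≥ 6: n = 2 (giving 6).
Largest index with value ≤ 115: n = 7 (giving 91).
Indices 2 through 7: 6 terms.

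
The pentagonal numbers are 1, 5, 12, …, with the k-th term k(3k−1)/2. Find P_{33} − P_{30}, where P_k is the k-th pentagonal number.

33·(3·33 − 1)/2 = 1617 and 30·(3·30 − 1)/2 = 1335.
Difference: 1617 − 1335 = 282.

282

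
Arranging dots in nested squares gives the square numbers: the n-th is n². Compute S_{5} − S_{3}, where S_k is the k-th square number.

16

5² = 25 and 3² = 9.
Difference: 25 − 9 = 16.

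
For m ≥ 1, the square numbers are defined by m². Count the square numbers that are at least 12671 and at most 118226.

The n-th square number is n².
Smallest index with value ≥ 12671: n = 113 (giving 12769).
Largest index with value ≤ 118226: n = 343 (giving 117649).
Indices 113 through 343: 231 terms.

231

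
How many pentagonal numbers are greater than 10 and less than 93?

6

The n-th pentagonal number is n(3n−1)/2.
Smallest index with value > 10: n = 3 (giving 12).
Largest index with value < 93: n = 8 (giving 92).
Indices 3 through 8: 6 terms.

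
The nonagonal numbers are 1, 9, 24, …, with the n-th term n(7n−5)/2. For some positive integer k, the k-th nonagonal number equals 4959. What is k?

Set n(7n−5)/2 = 4959, giving 7n² − 5n − 9918 = 0.
The discriminant is 25 + 56·4959 = 277729, and √277729 = 527.
So n = (5 + 527) / 14 = 532/14 = 38.
Check: 38·(7·38 − 5)/2 = 4959. ✓

38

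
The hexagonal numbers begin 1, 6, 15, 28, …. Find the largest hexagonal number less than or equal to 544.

496

Solve n(2n−1) ≤ 544 for integer n.
n = 16 gives 496 ≤ 544, while n = 17 gives 561 > 544; so the answer is 496.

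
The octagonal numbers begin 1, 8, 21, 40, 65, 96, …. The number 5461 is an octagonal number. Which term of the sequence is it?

Set n(3n−2) = 5461, giving 3n² − 2n − 5461 = 0.
The discriminant is 4 + 12·5461 = 65536, and √65536 = 256.
So n = (2 + 256) / 6 = 258/6 = 43.

43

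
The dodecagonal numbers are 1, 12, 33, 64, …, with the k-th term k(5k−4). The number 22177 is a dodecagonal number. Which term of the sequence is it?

Set n(5n−4) = 22177, giving 5n² − 4n − 22177 = 0.
The discriminant is 16 + 20·22177 = 443556, and √443556 = 666.
So n = (4 + 666) / 10 = 670/10 = 67.
Check: 67·(5·67 − 4) = 22177. ✓

67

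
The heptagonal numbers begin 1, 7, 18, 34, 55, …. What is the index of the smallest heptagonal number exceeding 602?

16

Solve n(5n−3)/2 > 602 for integer n.
The largest n with value ≤ 602 is 15 (since 540 ≤ 602 < 616), so the first above is n = 16, value 616.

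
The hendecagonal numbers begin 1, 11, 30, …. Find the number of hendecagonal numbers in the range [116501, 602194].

The n-th hendecagonal number is n(9n−7)/2.
Smallest index with value ≥ 116501: n = 162 (giving 117531).
Largest index with value ≤ 602194: n = 366 (giving 601521).
Indices 162 through 366: 205 terms.

205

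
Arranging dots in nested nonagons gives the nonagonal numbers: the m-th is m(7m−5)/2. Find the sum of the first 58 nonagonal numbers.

Σ i(7i−5)/2 = (7Σi² − 5Σi) / 2 over i = 1..58.
Σi = 1711 and Σi² = 66729.
(7·66729 − 5·1711) / 2 = 458548/2 = 229274.

229274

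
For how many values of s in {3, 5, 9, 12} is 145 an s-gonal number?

s = 3: P(3, 16) = 136 and P(3, 17) = 153; 145 is not s-gonal.
s = 5: P(5, 10) = 145. ✓
s = 9: P(9, 6) = 111 and P(9, 7) = 154; 145 is not s-gonal.
s = 12: P(12, 5) = 105 and P(12, 6) = 156; 145 is not s-gonal.
Hits: s ∈ {5} → 1.

1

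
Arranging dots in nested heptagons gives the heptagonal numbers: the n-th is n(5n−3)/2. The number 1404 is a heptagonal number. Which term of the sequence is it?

24

Set n(5n−3)/2 = 1404, giving 5n² − 3n − 2808 = 0.
The discriminant is 9 + 40·1404 = 56169, and √56169 = 237.
So n = (3 + 237) / 10 = 240/10 = 24.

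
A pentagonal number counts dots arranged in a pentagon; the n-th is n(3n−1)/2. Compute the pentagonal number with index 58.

The 58th pentagonal number is n(3n−1)/2 with n = 58.
58·(3·58 − 1)/2 = 58·173/2 = 5017.

5017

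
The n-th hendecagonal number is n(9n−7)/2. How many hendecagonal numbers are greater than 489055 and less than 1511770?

249

The n-th hendecagonal number is n(9n−7)/2.
Smallest index with value > 489055: n = 331 (giving 491866).
Largest index with value < 1511770: n = 579 (giving 1506558).
Indices 331 through 579: 249 terms.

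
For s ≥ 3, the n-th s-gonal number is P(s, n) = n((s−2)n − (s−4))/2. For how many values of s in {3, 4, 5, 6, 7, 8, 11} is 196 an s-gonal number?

s = 3: P(3, 19) = 190 and P(3, 20) = 210; 196 is not s-gonal.
s = 4: P(4, 14) = 196. ✓
s = 5: P(5, 11) = 176 and P(5, 12) = 210; 196 is not s-gonal.
s = 6: P(6, 10) = 190 and P(6, 11) = 231; 196 is not s-gonal.
s = 7: P(7, 9) = 189 and P(7, 10) = 235; 196 is not s-gonal.
s = 8: P(8, 8) = 176 and P(8, 9) = 225; 196 is not s-gonal.
s = 11: P(11, 7) = 196. ✓
Hits: s ∈ {4, 11} → 2.

2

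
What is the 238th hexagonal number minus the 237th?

949

Consecutive hexagonal numbers differ by 4n − 3: here 4·238 − 3 = 949.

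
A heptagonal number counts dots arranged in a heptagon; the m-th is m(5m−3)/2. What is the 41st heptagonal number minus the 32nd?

41·(5·41 − 3)/2 = 4141 and 32·(5·32 − 3)/2 = 2512.
Difference: 4141 − 2512 = 1629.

1629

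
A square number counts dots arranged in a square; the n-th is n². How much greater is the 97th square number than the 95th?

384

97² = 9409 and 95² = 9025.
Difference: 9409 − 9025 = 384.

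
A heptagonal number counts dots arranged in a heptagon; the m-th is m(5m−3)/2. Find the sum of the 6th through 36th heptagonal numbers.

39401

Σ i(5i−3)/2 = (5Σi² − 3Σi) / 2 over i = 6..36.
Σi = 666 − 15 = 651 and Σi² = 16206 − 55 = 16151.
(5·16151 − 3·651) / 2 = 78802/2 = 39401.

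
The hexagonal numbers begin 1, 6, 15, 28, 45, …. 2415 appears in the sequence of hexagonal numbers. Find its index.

35

Set n(2n−1) = 2415, giving 2n² − n − 2415 = 0.
The discriminant is 1 + 8·2415 = 19321, and √19321 = 139.
So n = (1 + 139) / 4 = 140/4 = 35.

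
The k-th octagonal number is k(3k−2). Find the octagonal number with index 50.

7400

50·(3·50 − 2) = 50·148 = 7400.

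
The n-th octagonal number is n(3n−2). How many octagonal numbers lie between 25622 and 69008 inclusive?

60

The n-th octagonal number is n(3n−2).
Smallest index with value ≥ 25622: n = 93 (giving 25761).
Largest index with value ≤ 69008: n = 152 (giving 69008).
Indices 93 through 152: 60 terms.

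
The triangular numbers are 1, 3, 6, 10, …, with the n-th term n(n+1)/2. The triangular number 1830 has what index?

60

Set n(n+1)/2 = 1830, giving n² + n − 3660 = 0.
The discriminant is 1 + 8·1830 = 14641, and √14641 = 121.
So n = (-1 + 121) / 2 = 120/2 = 60.
Check: 60·61/2 = 1830. ✓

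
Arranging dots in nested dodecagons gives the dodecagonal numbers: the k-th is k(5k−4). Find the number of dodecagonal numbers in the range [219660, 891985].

213

The n-th dodecagonal number is n(5n−4).
Smallest index with value ≥ 219660: n = 210 (giving 219660).
Largest index with value ≤ 891985: n = 422 (giving 888732).
Indices 210 through 422: 213 terms.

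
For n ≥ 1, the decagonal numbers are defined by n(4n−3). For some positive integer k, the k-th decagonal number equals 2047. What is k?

Set n(4n−3) = 2047, giving 4n² − 3n − 2047 = 0.
The discriminant is 9 + 16·2047 = 32761, and √32761 = 181.
So n = (3 + 181) / 8 = 184/8 = 23.

23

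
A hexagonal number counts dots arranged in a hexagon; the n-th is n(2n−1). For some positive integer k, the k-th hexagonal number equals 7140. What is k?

Set n(2n−1) = 7140, giving 2n² − n − 7140 = 0.
The discriminant is 1 + 8·7140 = 57121, and √57121 = 239.
So n = (1 + 239) / 4 = 240/4 = 60.
Check: 60·(2·60 − 1) = 7140. ✓

60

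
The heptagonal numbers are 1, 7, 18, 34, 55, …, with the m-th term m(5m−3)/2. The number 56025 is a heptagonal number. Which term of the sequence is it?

Set n(5n−3)/2 = 56025, giving 5n² − 3n − 112050 = 0.
The discriminant is 9 + 40·56025 = 2241009, and √2241009 = 1497.
So n = (3 + 1497) / 10 = 1500/10 = 150.
Check: 150·(5·150 − 3)/2 = 56025. ✓

150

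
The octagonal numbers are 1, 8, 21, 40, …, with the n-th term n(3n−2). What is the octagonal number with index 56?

9296

The 56th octagonal number is n(3n−2) with n = 56.
56·(3·56 − 2) = 56·166 = 9296.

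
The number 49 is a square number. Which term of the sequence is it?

7

We need n² = 49, so n = √49 = 7.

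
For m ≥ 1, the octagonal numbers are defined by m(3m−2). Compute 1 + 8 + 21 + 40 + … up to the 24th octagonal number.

Σ i(3i−2) = 3Σi² − 2Σi over i = 1..24.
Σi = 300 and Σi² = 4900.
3·4900 − 2·300 = 14100.

14100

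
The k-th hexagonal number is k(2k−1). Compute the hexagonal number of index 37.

The 37th hexagonal number is n(2n−1) with n = 37.
37·(2·37 − 1) = 37·73 = 2701.

2701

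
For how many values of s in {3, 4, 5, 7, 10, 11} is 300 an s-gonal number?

1

s = 3: P(3, 24) = 300. ✓
s = 4: P(4, 17) = 289 and P(4, 18) = 324; 300 is not s-gonal.
s = 5: P(5, 14) = 287 and P(5, 15) = 330; 300 is not s-gonal.
s = 7: P(7, 11) = 286 and P(7, 12) = 342; 300 is not s-gonal.
s = 10: P(10, 9) = 297 and P(10, 10) = 370; 300 is not s-gonal.
s = 11: P(11, 8) = 260 and P(11, 9) = 333; 300 is not s-gonal.
Hits: s ∈ {3} → 1.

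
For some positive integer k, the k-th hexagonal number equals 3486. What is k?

42

Set n(2n−1) = 3486, giving 2n² − n − 3486 = 0.
The discriminant is 1 + 8·3486 = 27889, and √27889 = 167.
So n = (1 + 167) / 4 = 168/4 = 42.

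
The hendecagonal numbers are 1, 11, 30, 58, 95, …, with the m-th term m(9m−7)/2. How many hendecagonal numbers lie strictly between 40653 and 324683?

173

The n-th hendecagonal number is n(9n−7)/2.
Smallest index with value > 40653: n = 96 (giving 41136).
Largest index with value < 324683: n = 268 (giving 322270).
Indices 96 through 268: 173 terms.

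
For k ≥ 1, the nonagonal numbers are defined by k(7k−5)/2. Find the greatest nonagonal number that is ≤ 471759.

Solve n(7n−5)/2 ≤ 471759 for integer n.
n = 367 gives 470494 ≤ 471759, while n = 368 gives 473064 > 471759; so the answer is 470494.

470494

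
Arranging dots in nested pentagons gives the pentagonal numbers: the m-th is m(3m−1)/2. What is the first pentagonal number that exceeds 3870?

3876

Solve n(3n−1)/2 > 3870 for integer n.
The largest n with value ≤ 3870 is 50 (since 3725 ≤ 3870 < 3876), so the first above is n = 51, value 3876.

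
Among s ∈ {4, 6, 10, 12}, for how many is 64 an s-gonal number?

s = 4: P(4, 8) = 64. ✓
s = 6: P(6, 5) = 45 and P(6, 6) = 66; 64 is not s-gonal.
s = 10: P(10, 4) = 52 and P(10, 5) = 85; 64 is not s-gonal.
s = 12: P(12, 4) = 64. ✓
Hits: s ∈ {4, 12} → 2.

2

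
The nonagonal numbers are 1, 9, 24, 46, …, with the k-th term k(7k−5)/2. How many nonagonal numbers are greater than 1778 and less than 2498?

5

The n-th nonagonal number is n(7n−5)/2.
Smallest index with value > 1778: n = 23 (giving 1794).
Largest index with value < 2498: n = 27 (giving 2484).
Indices 23 through 27: 5 terms.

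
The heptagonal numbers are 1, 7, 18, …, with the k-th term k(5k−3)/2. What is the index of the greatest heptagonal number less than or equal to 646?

Solve n(5n−3)/2 ≤ 646 for integer n.
n = 16 gives 616 ≤ 646, while n = 17 gives 697 > 646; so the answer is index 16.

16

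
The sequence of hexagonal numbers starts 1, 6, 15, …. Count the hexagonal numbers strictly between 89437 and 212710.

The n-th hexagonal number is n(2n−1).
Smallest index with value > 89437: n = 212 (giving 89676).
Largest index with value < 212710: n = 326 (giving 212226).
Indices 212 through 326: 115 terms.

115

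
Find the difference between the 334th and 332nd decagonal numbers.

5322

334·(4·334 − 3) = 445222 and 332·(4·332 − 3) = 439900.
Difference: 445222 − 439900 = 5322.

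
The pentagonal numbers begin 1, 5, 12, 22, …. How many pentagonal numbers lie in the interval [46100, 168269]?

160

The n-th pentagonal number is n(3n−1)/2.
Smallest index with value ≥ 46100: n = 176 (giving 46376).
Largest index with value ≤ 168269: n = 335 (giving 168170).
Indices 176 through 335: 160 terms.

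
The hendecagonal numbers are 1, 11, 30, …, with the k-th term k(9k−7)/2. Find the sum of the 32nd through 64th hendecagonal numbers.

Σ i(9i−7)/2 = (9Σi² − 7Σi) / 2 over i = 32..64.
Σi = 2080 − 496 = 1584 and Σi² = 89440 − 10416 = 79024.
(9·79024 − 7·1584) / 2 = 700128/2 = 350064.

350064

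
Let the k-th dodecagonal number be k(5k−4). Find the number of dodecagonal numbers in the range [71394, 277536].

The n-th dodecagonal number is n(5n−4).
Smallest index with value ≥ 71394: n = 120 (giving 71520).
Largest index with value ≤ 277536: n = 236 (giving 277536).
Indices 120 through 236: 117 terms.

117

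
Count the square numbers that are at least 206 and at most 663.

11

The n-th square number is n².
Smallest index with value ≥ 206: n = 15 (giving 225).
Largest index with value ≤ 663: n = 25 (giving 625).
Indices 15 through 25: 11 terms.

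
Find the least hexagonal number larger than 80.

91

Solve n(2n−1) > 80 for integer n.
The largest n with value ≤ 80 is 6 (since 66 ≤ 80 < 91), so the first above is n = 7, value 91.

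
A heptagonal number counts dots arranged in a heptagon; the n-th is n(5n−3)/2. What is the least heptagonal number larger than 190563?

191407

Solve n(5n−3)/2 > 190563 for integer n.
The largest n with value ≤ 190563 is 276 (since 190026 ≤ 190563 < 191407), so the first above is n = 277, value 191407.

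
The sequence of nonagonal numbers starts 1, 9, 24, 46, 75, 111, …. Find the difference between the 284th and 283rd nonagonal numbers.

1982

Consecutive nonagonal numbers differ by 7n − 6: here 7·284 − 6 = 1982.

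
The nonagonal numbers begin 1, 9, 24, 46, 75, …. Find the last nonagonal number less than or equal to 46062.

46000

Solve n(7n−5)/2 ≤ 46062 for integer n.
n = 115 gives 46000 ≤ 46062, while n = 116 gives 46806 > 46062; so the answer is 46000.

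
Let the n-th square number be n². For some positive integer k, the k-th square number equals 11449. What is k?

107

We need n² = 11449, so n = √11449 = 107.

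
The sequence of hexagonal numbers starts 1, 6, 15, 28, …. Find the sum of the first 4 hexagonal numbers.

50

Σ i(2i−1) = 2Σi² − Σi over i = 1..4.
Σi = 10 and Σi² = 30.
2·30 − 1·10 = 50.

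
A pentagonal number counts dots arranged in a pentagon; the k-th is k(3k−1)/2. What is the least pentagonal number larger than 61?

70

Solve n(3n−1)/2 > 61 for integer n.
The largest n with value ≤ 61 is 6 (since 51 ≤ 61 < 70), so the first above is n = 7, value 70.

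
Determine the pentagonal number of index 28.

28·(3·28 − 1)/2 = 28·83/2 = 1162.

1162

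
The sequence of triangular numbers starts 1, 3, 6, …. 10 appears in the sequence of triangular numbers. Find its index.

4

Set n(n+1)/2 = 10, giving n² + n − 20 = 0.
The discriminant is 1 + 8·10 = 81, and √81 = 9.
So n = (-1 + 9) / 2 = 8/2 = 4.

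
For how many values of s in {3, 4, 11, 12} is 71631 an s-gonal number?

s = 3: P(3, 378) = 71631. ✓
s = 4: P(4, 267) = 71289 and P(4, 268) = 71824; 71631 is not s-gonal.
s = 11: P(11, 126) = 71001 and P(11, 127) = 72136; 71631 is not s-gonal.
s = 12: P(12, 120) = 71520 and P(12, 121) = 72721; 71631 is not s-gonal.
Hits: s ∈ {3} → 1.

1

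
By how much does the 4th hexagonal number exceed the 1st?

4·(2·4 − 1) = 28 and 1·(2·1 − 1) = 1.
Difference: 28 − 1 = 27.

27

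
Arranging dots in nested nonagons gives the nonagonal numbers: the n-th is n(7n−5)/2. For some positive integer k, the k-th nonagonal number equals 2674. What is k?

28

Set n(7n−5)/2 = 2674, giving 7n² − 5n − 5348 = 0.
The discriminant is 25 + 56·2674 = 149769, and √149769 = 387.
So n = (5 + 387) / 14 = 392/14 = 28.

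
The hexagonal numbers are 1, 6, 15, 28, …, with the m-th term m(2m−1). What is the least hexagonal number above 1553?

1653

Solve n(2n−1) > 1553 for integer n.
The largest n with value ≤ 1553 is 28 (since 1540 ≤ 1553 < 1653), so the first above is n = 29, value 1653.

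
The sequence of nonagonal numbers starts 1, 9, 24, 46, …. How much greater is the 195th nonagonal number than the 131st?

195·(7·195 − 5)/2 = 132600 and 131·(7·131 − 5)/2 = 59736.
Difference: 132600 − 59736 = 72864.

72864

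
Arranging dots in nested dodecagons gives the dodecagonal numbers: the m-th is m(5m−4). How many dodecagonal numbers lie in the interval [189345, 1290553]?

The n-th dodecagonal number is n(5n−4).
Smallest index with value ≥ 189345: n = 195 (giving 189345).
Largest index with value ≤ 1290553: n = 508 (giving 1288288).
Indices 195 through 508: 314 terms.

314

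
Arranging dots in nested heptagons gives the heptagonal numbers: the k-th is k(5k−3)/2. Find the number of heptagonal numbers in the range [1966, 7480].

The n-th heptagonal number is n(5n−3)/2.
Smallest index with value ≥ 1966: n = 29 (giving 2059).
Largest index with value ≤ 7480: n = 55 (giving 7480).
Indices 29 through 55: 27 terms.

27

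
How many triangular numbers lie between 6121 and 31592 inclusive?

The n-th triangular number is n(n+1)/2.
Smallest index with value ≥ 6121: n = 111 (giving 6216).
Largest index with value ≤ 31592: n = 250 (giving 31375).
Indices 111 through 250: 140 terms.

140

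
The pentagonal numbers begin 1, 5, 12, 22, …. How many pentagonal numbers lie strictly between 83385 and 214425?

The n-th pentagonal number is n(3n−1)/2.
Smallest index with value > 83385: n = 236 (giving 83426).
Largest index with value < 214425: n = 378 (giving 214137).
Indices 236 through 378: 143 terms.

143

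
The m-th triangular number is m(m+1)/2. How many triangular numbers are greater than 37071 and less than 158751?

291

The n-th triangular number is n(n+1)/2.
Smallest index with value > 37071: n = 272 (giving 37128).
Largest index with value < 158751: n = 562 (giving 158203).
Indices 272 through 562: 291 terms.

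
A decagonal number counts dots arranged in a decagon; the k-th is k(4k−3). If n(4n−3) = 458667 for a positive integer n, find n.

339

Set n(4n−3) = 458667, giving 4n² − 3n − 458667 = 0.
So n = (3 + 2709) / 8 = 2712/8 = 339.
Check: 339·(4·339 − 3) = 458667. ✓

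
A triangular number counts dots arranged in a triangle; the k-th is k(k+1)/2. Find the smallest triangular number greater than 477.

Solve n(n+1)/2 > 477 for integer n.
The largest n with value ≤ 477 is 30 (since 465 ≤ 477 < 496), so the first above is n = 31, value 496.

496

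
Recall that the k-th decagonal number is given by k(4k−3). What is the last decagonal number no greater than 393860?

393442

Solve n(4n−3) ≤ 393860 for integer n.
n = 314 gives 393442 ≤ 393860, while n = 315 gives 395955 > 393860; so the answer is 393442.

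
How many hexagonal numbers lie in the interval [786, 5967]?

34

The n-th hexagonal number is n(2n−1).
Smallest index with value ≥ 786: n = 21 (giving 861).
Largest index with value ≤ 5967: n = 54 (giving 5778).
Indices 21 through 54: 34 terms.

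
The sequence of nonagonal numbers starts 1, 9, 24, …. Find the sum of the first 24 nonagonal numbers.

Σ i(7i−5)/2 = (7Σi² − 5Σi) / 2 over i = 1..24.
Σi = 300 and Σi² = 4900.
(7·4900 − 5·300) / 2 = 32800/2 = 16400.

16400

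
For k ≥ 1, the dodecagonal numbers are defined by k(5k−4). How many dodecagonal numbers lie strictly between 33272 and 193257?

The n-th dodecagonal number is n(5n−4).
Smallest index with value > 33272: n = 82 (giving 33292).
Largest index with value < 193257: n = 196 (giving 191296).
Indices 82 through 196: 115 terms.

115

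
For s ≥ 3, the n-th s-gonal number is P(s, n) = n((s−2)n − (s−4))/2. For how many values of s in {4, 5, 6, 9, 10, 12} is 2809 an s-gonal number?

1

s = 4: P(4, 53) = 2809. ✓
s = 5: P(5, 43) = 2752 and P(5, 44) = 2882; 2809 is not s-gonal.
s = 6: P(6, 37) = 2701 and P(6, 38) = 2850; 2809 is not s-gonal.
s = 9: P(9, 28) = 2674 and P(9, 29) = 2871; 2809 is not s-gonal.
s = 10: P(10, 26) = 2626 and P(10, 27) = 2835; 2809 is not s-gonal.
s = 12: P(12, 24) = 2784 and P(12, 25) = 3025; 2809 is not s-gonal.
Hits: s ∈ {4} → 1.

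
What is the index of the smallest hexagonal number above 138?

Solve n(2n−1) > 138 for integer n.
The largest n with value ≤ 138 is 8 (since 120 ≤ 138 < 153), so the first above is n = 9, value 153.

9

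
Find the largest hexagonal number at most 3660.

Solve n(2n−1) ≤ 3660 for integer n.
n = 43 gives 3655 ≤ 3660, while n = 44 gives 3828 > 3660; so the answer is 3655.

3655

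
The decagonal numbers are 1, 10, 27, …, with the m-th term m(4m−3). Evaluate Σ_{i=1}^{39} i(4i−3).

79820

Σ i(4i−3) = 4Σi² − 3Σi over i = 1..39.
Σi = 780 and Σi² = 20540.
4·20540 − 3·780 = 79820.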